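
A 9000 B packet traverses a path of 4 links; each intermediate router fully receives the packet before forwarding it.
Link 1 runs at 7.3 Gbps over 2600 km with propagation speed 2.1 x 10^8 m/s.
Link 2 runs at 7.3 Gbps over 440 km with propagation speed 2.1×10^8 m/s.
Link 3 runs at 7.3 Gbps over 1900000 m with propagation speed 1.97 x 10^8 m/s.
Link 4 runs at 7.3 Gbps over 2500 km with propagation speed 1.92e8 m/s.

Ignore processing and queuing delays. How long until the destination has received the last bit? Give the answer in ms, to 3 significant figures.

L = 9000 × 8 = 72000 bits.
Transmission delay per hop = L/R = 72000/7300000000 = 0.00986301 ms; 4 hops → 0.0394521 ms.
Propagation delays (d/s per hop): 12.381, 2.09524, 9.64467, 13.0208 ms; sum = 37.1417 ms.
End-to-end = 37.2 ms.

37.2 ms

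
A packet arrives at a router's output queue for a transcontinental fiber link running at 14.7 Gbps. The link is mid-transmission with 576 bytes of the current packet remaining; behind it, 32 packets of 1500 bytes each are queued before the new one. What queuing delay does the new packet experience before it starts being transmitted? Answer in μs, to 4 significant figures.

26.44 μs

Each queued packet: L/R = 12000/14700000000 = 0.816327 μs.
32 queued → 26.1224 μs.
Plus remaining 4608 bits of current packet: 0.313469 μs.
Queuing delay = 26.44 μs.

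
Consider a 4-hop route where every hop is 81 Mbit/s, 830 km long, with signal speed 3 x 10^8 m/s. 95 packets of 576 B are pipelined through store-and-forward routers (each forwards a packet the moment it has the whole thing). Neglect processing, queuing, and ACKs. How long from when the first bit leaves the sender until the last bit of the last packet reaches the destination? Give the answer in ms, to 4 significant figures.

16.64 ms

Per-hop transmission t_tx = L/R = 4608/81000000 = 0.0568889 ms.
Per-hop propagation t_prop = 830000/300000000 = 2.76667 ms.
Pipeline fill: first packet needs 4·t_tx to clear all hops; remaining 94 packets each add one t_tx.
Total = (4+95-1)·t_tx + 4·t_prop = 98·0.0568889 + 4·2.76667 = 16.64 ms.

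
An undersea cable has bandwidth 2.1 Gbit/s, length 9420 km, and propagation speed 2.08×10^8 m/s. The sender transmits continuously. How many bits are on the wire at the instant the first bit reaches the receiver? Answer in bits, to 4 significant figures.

95110000 bits

Propagation delay = 9420000 / 208000000 = 0.0452885 s.
BDP = R × t_prop = 2100000000 × 0.0452885 = 95105800 bits.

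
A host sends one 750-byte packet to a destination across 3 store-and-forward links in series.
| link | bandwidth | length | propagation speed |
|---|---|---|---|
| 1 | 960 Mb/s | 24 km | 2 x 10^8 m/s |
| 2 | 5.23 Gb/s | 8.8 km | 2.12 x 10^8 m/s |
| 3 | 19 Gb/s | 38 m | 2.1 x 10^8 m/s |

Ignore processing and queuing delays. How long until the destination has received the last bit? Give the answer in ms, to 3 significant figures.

0.169 ms

L = 750 × 8 = 6000 bits.
Transmission delays (L/R per hop): 0.00625, 0.00114723, 0.000315789 ms; sum = 0.00771302 ms.
Propagation delays (d/s per hop): 0.12, 0.0415094, 0.000180952 ms; sum = 0.16169 ms.
End-to-end = 0.169 ms.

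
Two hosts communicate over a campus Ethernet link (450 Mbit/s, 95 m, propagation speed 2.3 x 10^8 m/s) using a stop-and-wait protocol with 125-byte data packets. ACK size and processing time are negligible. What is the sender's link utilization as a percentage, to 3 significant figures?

72.9 %

t_tx = L/R = 1000/450000000 = 2.22222e-06 s.
t_prop = 95/2.3e+08 = 4.13043e-07 s; RTT = 8.26087e-07 s.
Cycle = t_tx + RTT = 3.04831e-06 s.
Utilization = t_tx / cycle = 2.22222e-06/3.04831e-06 = 72.9 %.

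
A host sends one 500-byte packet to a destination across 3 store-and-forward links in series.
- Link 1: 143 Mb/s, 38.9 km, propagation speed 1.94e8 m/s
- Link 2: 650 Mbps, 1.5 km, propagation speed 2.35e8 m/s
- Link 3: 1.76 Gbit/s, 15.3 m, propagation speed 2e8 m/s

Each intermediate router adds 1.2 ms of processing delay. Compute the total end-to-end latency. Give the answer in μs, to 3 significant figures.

2640 μs

L = 500 × 8 = 4000 bits.
Transmission delays (L/R per hop): 27.972, 6.15385, 2.27273 μs; sum = 36.3986 μs.
Propagation delays (d/s per hop): 200.515, 6.38298, 0.0765 μs; sum = 206.975 μs.
Processing at 2 router(s): 2 × 1.2 ms = 2400 μs.
End-to-end = 2640 μs.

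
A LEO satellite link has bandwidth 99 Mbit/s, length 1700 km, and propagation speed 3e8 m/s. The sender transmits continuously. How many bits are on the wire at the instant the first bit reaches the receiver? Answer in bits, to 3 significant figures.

561000 bits

Propagation delay = 1700000 / 300000000 = 0.00566667 s.
BDP = R × t_prop = 99000000 × 0.00566667 = 561000 bits.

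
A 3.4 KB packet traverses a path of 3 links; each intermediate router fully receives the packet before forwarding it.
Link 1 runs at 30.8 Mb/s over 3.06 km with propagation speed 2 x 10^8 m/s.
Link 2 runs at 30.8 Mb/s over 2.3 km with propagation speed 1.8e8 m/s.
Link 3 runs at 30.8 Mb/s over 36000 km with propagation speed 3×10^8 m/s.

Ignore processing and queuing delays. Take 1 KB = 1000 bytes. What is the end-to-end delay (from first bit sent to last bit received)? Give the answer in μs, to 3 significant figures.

L = 27200 bits.
Transmission delay per hop = L/R = 27200/30800000 = 883.117 μs; 3 hops → 2649.35 μs.
Propagation delays (d/s per hop): 15.3, 12.7778, 120000 μs; sum = 120028 μs.
End-to-end = 123000 μs.

123000 μs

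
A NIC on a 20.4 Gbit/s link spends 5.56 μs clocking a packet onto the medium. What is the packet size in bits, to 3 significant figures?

L = R × t_tx = 20400000000 b/s × 5.56e-06 s = 113424 bits.

113000 bits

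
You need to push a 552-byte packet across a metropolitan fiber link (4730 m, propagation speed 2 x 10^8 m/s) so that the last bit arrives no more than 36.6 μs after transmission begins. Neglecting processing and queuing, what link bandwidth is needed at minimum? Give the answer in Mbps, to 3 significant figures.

341 Mbps

L = 4416 bits.
Propagation delay = 4730 / 200000000 = 23.65 μs.
Transmission budget = 36.6 − 23.65 = 12.95 μs.
R ≥ L / t_tx = 4416 bits / 1.295e-05 s = 341 Mbps.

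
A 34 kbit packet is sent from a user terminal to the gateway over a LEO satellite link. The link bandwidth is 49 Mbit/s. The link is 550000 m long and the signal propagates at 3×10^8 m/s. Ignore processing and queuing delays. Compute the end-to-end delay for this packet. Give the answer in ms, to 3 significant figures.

L = 34000 bits.
Transmission delay = L/R = 34000 / 49000000 = 0.693878 ms.
Propagation delay = d/s = 550000 m / 300000000 m/s = 1.83333 ms.
Total = 2.53 ms.

2.53 ms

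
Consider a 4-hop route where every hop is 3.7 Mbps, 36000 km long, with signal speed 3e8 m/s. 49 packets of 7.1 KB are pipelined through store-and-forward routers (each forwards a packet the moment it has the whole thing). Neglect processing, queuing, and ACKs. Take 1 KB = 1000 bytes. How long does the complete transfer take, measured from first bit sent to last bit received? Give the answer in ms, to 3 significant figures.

Per-hop transmission t_tx = L/R = 56800/3700000 = 15.3514 ms.
Per-hop propagation t_prop = 36000000/300000000 = 120 ms.
Pipeline fill: first packet needs 4·t_tx to clear all hops; remaining 48 packets each add one t_tx.
Total = (4+49-1)·t_tx + 4·t_prop = 52·15.3514 + 4·120 = 1280 ms.

1280 ms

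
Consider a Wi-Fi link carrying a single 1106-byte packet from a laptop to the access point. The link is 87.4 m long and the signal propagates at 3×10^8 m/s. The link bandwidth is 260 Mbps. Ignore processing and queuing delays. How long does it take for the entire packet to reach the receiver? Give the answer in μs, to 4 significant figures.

L = 1106 × 8 = 8848 bits.
Transmission delay = L/R = 8848 / 260000000 = 34.0308 μs.
Propagation delay = d/s = 87.4 m / 300000000 m/s = 0.291333 μs.
Total = 34.32 μs.

34.32 μs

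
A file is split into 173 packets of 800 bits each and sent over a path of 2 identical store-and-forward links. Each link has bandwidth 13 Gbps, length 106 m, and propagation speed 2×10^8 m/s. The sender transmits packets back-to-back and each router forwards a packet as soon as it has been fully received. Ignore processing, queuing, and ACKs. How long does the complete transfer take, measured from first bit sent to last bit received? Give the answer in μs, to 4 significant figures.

Per-hop transmission t_tx = L/R = 800/13000000000 = 0.0615385 μs.
Per-hop propagation t_prop = 106/200000000 = 0.53 μs.
Pipeline fill: first packet needs 2·t_tx to clear all hops; remaining 172 packets each add one t_tx.
Total = (2+173-1)·t_tx + 2·t_prop = 174·0.0615385 + 2·0.53 = 11.77 μs.

11.77 μs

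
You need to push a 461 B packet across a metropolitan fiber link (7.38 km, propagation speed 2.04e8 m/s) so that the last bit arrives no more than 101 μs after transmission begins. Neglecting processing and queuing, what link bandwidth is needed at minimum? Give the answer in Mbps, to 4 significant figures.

56.89 Mbps

L = 3688 bits.
Propagation delay = 7380 / 204000000 = 36.1765 μs.
Transmission budget = 101 − 36.1765 = 64.8235 μs.
R ≥ L / t_tx = 3688 bits / 6.48235e-05 s = 56.89 Mbps.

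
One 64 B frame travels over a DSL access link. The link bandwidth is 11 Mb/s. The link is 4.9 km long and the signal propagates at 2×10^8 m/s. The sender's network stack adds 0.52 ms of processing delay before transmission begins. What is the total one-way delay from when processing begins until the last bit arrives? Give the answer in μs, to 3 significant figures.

591 μs

L = 64 × 8 = 512 bits.
Transmission delay = L/R = 512 / 11000000 = 46.5455 μs.
Propagation delay = d/s = 4900 m / 200000000 m/s = 24.5 μs.
Plus processing delay 0.52 ms = 520 μs.
Total = 591 μs.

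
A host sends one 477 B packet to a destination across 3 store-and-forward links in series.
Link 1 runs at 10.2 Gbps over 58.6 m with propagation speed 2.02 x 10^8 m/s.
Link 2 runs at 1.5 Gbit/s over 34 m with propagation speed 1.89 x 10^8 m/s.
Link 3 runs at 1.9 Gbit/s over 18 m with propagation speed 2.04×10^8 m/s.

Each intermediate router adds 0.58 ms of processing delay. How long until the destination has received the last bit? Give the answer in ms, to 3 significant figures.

L = 477 × 8 = 3816 bits.
Transmission delays (L/R per hop): 0.000374118, 0.002544, 0.00200842 ms; sum = 0.00492654 ms.
Propagation delays (d/s per hop): 0.000290099, 0.000179894, 8.82353e-05 ms; sum = 0.000558228 ms.
Processing at 2 router(s): 2 × 0.58 ms = 1.16 ms.
End-to-end = 1.17 ms.

1.17 ms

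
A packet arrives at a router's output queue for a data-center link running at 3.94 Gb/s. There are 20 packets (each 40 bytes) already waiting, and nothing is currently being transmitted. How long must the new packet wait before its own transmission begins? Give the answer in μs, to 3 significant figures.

1.62 μs

Each queued packet: L/R = 320/3940000000 = 0.0812183 μs.
20 queued → 1.62437 μs.
Queuing delay = 1.62 μs.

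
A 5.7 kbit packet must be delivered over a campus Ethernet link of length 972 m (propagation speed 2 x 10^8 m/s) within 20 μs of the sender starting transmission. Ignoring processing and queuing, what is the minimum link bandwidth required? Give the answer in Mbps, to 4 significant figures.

376.5 Mbps

Propagation delay = 972 / 200000000 = 4.86 μs.
Transmission budget = 20 − 4.86 = 15.14 μs.
R ≥ L / t_tx = 5700 bits / 1.514e-05 s = 376.5 Mbps.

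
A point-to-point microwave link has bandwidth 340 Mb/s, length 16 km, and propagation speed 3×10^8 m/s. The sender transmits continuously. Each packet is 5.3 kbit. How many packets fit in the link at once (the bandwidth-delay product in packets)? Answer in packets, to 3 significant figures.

3.42 packets

Propagation delay = 16000 / 300000000 = 5.33333e-05 s.
BDP = R × t_prop = 340000000 × 5.33333e-05 = 18133.3 bits.
In packets of 5300 bits: 3.42 packets.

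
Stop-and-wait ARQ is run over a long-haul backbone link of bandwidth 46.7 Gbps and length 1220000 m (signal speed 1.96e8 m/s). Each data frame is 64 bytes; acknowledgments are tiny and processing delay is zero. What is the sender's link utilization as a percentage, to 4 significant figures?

0.00008807 %

t_tx = L/R = 512/46700000000 = 1.09636e-08 s.
t_prop = 1220000/196000000 = 0.00622449 s; RTT = 0.012449 s.
Cycle = t_tx + RTT = 0.012449 s.
Utilization = t_tx / cycle = 1.09636e-08/0.012449 = 0.00008807 %.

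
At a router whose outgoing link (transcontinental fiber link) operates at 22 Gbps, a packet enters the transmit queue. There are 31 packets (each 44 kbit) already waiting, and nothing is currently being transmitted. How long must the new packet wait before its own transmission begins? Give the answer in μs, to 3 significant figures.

62.0 μs

Each queued packet: L/R = 44000/22000000000 = 2 μs.
31 queued → 62 μs.
Queuing delay = 62.0 μs.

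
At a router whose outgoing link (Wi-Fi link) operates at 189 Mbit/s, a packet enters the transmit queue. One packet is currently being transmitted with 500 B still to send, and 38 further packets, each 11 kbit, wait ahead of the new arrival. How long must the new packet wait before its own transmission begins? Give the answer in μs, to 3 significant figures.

2230 μs

Each queued packet: L/R = 11000/189000000 = 58.2011 μs.
38 queued → 2211.64 μs.
Plus remaining 4000 bits of current packet: 21.164 μs.
Queuing delay = 2230 μs.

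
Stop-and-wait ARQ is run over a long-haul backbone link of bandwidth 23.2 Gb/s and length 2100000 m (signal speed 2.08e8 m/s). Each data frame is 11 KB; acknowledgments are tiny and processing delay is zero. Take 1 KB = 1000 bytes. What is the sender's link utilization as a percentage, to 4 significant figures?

t_tx = L/R = 88000/23200000000 = 3.7931e-06 s.
t_prop = 2100000/208000000 = 0.0100962 s; RTT = 0.0201923 s.
Cycle = t_tx + RTT = 0.0201961 s.
Utilization = t_tx / cycle = 3.7931e-06/0.0201961 = 0.01878 %.

0.01878 %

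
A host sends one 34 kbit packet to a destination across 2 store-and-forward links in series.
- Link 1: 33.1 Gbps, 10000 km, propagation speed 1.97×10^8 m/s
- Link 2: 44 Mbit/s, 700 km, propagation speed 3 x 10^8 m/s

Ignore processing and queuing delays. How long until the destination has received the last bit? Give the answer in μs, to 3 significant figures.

L = 34000 bits.
Transmission delays (L/R per hop): 1.02719, 772.727 μs; sum = 773.754 μs.
Propagation delays (d/s per hop): 50761.4, 2333.33 μs; sum = 53094.8 μs.
End-to-end = 53900 μs.

53900 μs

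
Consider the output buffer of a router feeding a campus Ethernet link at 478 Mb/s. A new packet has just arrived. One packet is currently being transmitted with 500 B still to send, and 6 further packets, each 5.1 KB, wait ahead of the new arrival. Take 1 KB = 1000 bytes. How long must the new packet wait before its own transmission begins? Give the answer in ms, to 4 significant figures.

Each queued packet: L/R = 40800/478000000 = 0.0853556 ms.
6 queued → 0.512134 ms.
Plus remaining 4000 bits of current packet: 0.0083682 ms.
Queuing delay = 0.5205 ms.

0.5205 ms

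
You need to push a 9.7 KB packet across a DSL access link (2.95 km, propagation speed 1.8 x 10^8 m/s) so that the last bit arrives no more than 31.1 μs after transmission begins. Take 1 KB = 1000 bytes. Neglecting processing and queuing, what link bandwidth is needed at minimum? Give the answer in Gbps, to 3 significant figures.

5.27 Gbps

L = 77600 bits.
Propagation delay = 2950 / 180000000 = 16.3889 μs.
Transmission budget = 31.1 − 16.3889 = 14.7111 μs.
R ≥ L / t_tx = 77600 bits / 1.47111e-05 s = 5.27 Gbps.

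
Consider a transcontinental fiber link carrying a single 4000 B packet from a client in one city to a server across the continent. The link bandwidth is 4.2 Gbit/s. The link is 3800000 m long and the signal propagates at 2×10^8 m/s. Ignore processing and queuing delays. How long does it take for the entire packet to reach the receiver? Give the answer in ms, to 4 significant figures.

L = 4000 × 8 = 32000 bits.
Transmission delay = L/R = 32000 / 4200000000 = 0.00761905 ms.
Propagation delay = d/s = 3800000 m / 200000000 m/s = 19 ms.
Total = 19.01 ms.

19.01 ms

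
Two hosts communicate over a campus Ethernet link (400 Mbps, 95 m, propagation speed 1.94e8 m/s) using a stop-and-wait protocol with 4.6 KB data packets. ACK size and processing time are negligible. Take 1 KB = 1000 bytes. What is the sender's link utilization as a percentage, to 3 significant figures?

t_tx = L/R = 36800/400000000 = 9.2e-05 s.
t_prop = 95/194000000 = 4.89691e-07 s; RTT = 9.79381e-07 s.
Cycle = t_tx + RTT = 9.29794e-05 s.
Utilization = t_tx / cycle = 9.2e-05/9.29794e-05 = 98.9 %.

98.9 %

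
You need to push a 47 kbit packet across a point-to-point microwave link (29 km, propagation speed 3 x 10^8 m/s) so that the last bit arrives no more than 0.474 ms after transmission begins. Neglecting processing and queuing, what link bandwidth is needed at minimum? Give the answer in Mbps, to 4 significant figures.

124.6 Mbps

Propagation delay = 29000 / 300000000 = 0.0966667 ms.
Transmission budget = 0.474 − 0.0966667 = 0.377333 ms.
R ≥ L / t_tx = 47000 bits / 0.000377333 s = 124.6 Mbps.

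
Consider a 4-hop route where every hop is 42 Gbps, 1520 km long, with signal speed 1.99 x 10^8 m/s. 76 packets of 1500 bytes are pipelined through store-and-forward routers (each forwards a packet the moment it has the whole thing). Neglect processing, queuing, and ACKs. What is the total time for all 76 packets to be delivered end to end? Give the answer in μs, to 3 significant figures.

30600 μs

Per-hop transmission t_tx = L/R = 12000/42000000000 = 0.285714 μs.
Per-hop propagation t_prop = 1520000/199000000 = 7638.19 μs.
Pipeline fill: first packet needs 4·t_tx to clear all hops; remaining 75 packets each add one t_tx.
Total = (4+76-1)·t_tx + 4·t_prop = 79·0.285714 + 4·7638.19 = 30600 μs.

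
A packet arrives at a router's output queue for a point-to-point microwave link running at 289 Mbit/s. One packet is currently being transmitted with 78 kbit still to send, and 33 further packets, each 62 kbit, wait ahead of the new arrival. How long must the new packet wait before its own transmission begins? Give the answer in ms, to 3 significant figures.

7.35 ms

Each queued packet: L/R = 62000/289000000 = 0.214533 ms.
33 queued → 7.07958 ms.
Plus remaining 78000 bits of current packet: 0.269896 ms.
Queuing delay = 7.35 ms.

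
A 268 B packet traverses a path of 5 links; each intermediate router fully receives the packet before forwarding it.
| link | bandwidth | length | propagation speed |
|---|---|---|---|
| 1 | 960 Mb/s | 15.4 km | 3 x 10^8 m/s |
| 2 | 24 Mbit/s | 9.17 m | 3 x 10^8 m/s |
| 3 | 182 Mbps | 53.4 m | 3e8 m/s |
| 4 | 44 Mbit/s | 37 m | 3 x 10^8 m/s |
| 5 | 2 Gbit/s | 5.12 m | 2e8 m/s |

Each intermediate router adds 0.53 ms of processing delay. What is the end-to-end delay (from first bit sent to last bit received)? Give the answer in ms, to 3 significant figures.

2.32 ms

L = 268 × 8 = 2144 bits.
Transmission delays (L/R per hop): 0.00223333, 0.0893333, 0.0117802, 0.0487273, 0.001072 ms; sum = 0.153146 ms.
Propagation delays (d/s per hop): 0.0513333, 3.05667e-05, 0.000178, 0.000123333, 2.56e-05 ms; sum = 0.0516908 ms.
Processing at 4 router(s): 4 × 0.53 ms = 2.12 ms.
End-to-end = 2.32 ms.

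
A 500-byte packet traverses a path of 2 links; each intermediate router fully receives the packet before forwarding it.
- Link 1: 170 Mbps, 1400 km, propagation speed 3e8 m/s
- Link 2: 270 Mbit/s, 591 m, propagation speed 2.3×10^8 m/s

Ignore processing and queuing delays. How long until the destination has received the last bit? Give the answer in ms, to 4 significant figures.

4.708 ms

L = 500 × 8 = 4000 bits.
Transmission delays (L/R per hop): 0.0235294, 0.0148148 ms; sum = 0.0383442 ms.
Propagation delays (d/s per hop): 4.66667, 0.00256957 ms; sum = 4.66924 ms.
End-to-end = 4.708 ms.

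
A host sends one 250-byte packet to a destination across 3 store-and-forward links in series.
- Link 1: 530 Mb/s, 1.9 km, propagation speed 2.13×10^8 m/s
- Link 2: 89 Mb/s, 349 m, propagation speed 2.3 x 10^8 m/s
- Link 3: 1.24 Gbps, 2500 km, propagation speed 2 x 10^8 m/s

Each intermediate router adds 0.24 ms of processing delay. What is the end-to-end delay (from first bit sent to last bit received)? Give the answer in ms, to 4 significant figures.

L = 250 × 8 = 2000 bits.
Transmission delays (L/R per hop): 0.00377358, 0.0224719, 0.0016129 ms; sum = 0.0278584 ms.
Propagation delays (d/s per hop): 0.00892019, 0.00151739, 12.5 ms; sum = 12.5104 ms.
Processing at 2 router(s): 2 × 0.24 ms = 0.48 ms.
End-to-end = 13.02 ms.

13.02 ms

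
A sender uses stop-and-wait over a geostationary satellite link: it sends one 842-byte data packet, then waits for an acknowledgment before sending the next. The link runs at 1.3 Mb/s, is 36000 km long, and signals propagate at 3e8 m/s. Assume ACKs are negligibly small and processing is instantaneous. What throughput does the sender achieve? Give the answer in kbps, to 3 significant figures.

27.5 kbps

t_tx = L/R = 6736/1300000 = 0.00518154 s.
t_prop = 36000000/300000000 = 0.12 s; RTT = 0.24 s.
Cycle = t_tx + RTT = 0.245182 s.
Throughput = L / cycle = 6736 / 0.245182 = 27.5 kbps.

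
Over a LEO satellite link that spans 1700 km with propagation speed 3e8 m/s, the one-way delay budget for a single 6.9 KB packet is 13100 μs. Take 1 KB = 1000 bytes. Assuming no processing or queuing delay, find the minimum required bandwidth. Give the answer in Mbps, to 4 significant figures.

7.426 Mbps

L = 55200 bits.
Propagation delay = 1700000 / 300000000 = 5666.67 μs.
Transmission budget = 13100 − 5666.67 = 7433.33 μs.
R ≥ L / t_tx = 55200 bits / 0.00743333 s = 7.426 Mbps.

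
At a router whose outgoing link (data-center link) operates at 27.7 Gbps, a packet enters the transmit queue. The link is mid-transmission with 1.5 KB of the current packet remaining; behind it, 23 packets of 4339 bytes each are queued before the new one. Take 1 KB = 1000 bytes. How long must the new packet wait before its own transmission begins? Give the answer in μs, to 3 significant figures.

29.3 μs

Each queued packet: L/R = 34712/27700000000 = 1.25314 μs.
23 queued → 28.8222 μs.
Plus remaining 12000 bits of current packet: 0.433213 μs.
Queuing delay = 29.3 μs.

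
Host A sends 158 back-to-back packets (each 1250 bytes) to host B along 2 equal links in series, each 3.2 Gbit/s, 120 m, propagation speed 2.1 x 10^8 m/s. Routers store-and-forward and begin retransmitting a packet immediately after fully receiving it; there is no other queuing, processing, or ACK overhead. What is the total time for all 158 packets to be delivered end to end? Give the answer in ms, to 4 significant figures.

0.4980 ms

Per-hop transmission t_tx = L/R = 10000/3200000000 = 0.003125 ms.
Per-hop propagation t_prop = 120/210000000 = 0.000571429 ms.
Pipeline fill: first packet needs 2·t_tx to clear all hops; remaining 157 packets each add one t_tx.
Total = (2+158-1)·t_tx + 2·t_prop = 159·0.003125 + 2·0.000571429 = 0.4980 ms.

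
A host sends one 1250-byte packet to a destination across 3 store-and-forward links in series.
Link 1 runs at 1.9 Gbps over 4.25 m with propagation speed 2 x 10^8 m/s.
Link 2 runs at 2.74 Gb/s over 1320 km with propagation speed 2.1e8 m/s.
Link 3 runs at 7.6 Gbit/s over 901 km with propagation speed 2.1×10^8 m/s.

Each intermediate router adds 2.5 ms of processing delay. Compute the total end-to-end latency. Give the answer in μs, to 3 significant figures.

15600 μs

L = 1250 × 8 = 10000 bits.
Transmission delays (L/R per hop): 5.26316, 3.64964, 1.31579 μs; sum = 10.2286 μs.
Propagation delays (d/s per hop): 0.02125, 6285.71, 4290.48 μs; sum = 10576.2 μs.
Processing at 2 router(s): 2 × 2.5 ms = 5000 μs.
End-to-end = 15600 μs.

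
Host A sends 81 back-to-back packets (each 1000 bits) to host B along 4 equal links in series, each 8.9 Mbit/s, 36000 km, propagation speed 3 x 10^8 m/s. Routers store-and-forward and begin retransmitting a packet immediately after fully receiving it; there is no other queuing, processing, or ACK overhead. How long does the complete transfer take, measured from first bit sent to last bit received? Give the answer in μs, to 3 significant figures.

Per-hop transmission t_tx = L/R = 1000/8900000 = 112.36 μs.
Per-hop propagation t_prop = 36000000/300000000 = 120000 μs.
Pipeline fill: first packet needs 4·t_tx to clear all hops; remaining 80 packets each add one t_tx.
Total = (4+81-1)·t_tx + 4·t_prop = 84·112.36 + 4·120000 = 489000 μs.

489000 μs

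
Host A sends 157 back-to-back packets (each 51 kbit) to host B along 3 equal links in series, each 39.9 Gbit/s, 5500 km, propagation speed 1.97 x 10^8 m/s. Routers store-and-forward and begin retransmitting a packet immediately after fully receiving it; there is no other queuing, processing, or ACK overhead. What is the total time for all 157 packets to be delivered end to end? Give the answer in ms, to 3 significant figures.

84.0 ms

Per-hop transmission t_tx = L/R = 51000/39900000000 = 0.0012782 ms.
Per-hop propagation t_prop = 5500000/197000000 = 27.9188 ms.
Pipeline fill: first packet needs 3·t_tx to clear all hops; remaining 156 packets each add one t_tx.
Total = (3+157-1)·t_tx + 3·t_prop = 159·0.0012782 + 3·27.9188 = 84.0 ms.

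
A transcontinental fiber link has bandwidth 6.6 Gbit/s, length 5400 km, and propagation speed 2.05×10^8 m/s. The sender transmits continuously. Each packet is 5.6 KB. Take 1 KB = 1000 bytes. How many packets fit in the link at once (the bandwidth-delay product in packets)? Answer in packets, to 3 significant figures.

3880 packets

Propagation delay = 5400000 / 2.05e+08 = 0.0263415 s.
BDP = R × t_prop = 6600000000 × 0.0263415 = 173854000 bits.
In packets of 44800 bits: 3880 packets.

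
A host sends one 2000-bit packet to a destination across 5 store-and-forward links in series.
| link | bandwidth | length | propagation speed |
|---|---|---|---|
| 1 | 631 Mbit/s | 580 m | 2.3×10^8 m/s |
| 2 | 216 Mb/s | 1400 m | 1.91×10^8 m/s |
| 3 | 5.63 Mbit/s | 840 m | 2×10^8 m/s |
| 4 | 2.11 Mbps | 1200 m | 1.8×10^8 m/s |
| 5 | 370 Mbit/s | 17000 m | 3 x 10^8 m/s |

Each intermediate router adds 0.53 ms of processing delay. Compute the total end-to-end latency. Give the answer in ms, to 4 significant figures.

3.518 ms

Transmission delays (L/R per hop): 0.00316957, 0.00925926, 0.35524, 0.947867, 0.00540541 ms; sum = 1.32094 ms.
Propagation delays (d/s per hop): 0.00252174, 0.00732984, 0.0042, 0.00666667, 0.0566667 ms; sum = 0.0773849 ms.
Processing at 4 router(s): 4 × 0.53 ms = 2.12 ms.
End-to-end = 3.518 ms.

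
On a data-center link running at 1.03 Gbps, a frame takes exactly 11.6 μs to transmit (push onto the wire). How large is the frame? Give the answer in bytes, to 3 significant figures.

L = R × t_tx = 1030000000 b/s × 1.16e-05 s = 11948 bits.
In bytes: 11948 / 8 = 1490 bytes.

1490 bytes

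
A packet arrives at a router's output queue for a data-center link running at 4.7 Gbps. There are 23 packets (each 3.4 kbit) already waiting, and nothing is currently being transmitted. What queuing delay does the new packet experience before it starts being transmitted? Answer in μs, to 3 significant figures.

16.6 μs

Each queued packet: L/R = 3400/4700000000 = 0.723404 μs.
23 queued → 16.6383 μs.
Queuing delay = 16.6 μs.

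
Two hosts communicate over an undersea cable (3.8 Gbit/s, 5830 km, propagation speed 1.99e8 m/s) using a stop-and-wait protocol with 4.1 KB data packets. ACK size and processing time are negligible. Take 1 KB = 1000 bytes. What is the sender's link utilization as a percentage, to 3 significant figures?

t_tx = L/R = 32800/3800000000 = 8.63158e-06 s.
t_prop = 5830000/199000000 = 0.0292965 s; RTT = 0.058593 s.
Cycle = t_tx + RTT = 0.0586016 s.
Utilization = t_tx / cycle = 8.63158e-06/0.0586016 = 0.0147 %.

0.0147 %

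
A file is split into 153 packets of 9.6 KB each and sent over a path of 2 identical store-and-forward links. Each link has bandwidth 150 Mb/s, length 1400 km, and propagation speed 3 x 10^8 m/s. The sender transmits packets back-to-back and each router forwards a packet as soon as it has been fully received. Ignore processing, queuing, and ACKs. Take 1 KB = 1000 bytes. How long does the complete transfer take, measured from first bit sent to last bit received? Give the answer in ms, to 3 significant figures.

88.2 ms

Per-hop transmission t_tx = L/R = 76800/150000000 = 0.512 ms.
Per-hop propagation t_prop = 1400000/300000000 = 4.66667 ms.
Pipeline fill: first packet needs 2·t_tx to clear all hops; remaining 152 packets each add one t_tx.
Total = (2+153-1)·t_tx + 2·t_prop = 154·0.512 + 2·4.66667 = 88.2 ms.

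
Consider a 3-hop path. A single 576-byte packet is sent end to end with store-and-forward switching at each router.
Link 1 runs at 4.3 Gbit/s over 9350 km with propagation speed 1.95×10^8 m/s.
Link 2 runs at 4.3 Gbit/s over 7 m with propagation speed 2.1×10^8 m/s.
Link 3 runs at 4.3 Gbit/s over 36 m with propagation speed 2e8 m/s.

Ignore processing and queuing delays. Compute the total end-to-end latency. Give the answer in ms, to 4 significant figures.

L = 576 × 8 = 4608 bits.
Transmission delay per hop = L/R = 4608/4300000000 = 0.00107163 ms; 3 hops → 0.00321488 ms.
Propagation delays (d/s per hop): 47.9487, 3.33333e-05, 0.00018 ms; sum = 47.9489 ms.
End-to-end = 47.95 ms.

47.95 ms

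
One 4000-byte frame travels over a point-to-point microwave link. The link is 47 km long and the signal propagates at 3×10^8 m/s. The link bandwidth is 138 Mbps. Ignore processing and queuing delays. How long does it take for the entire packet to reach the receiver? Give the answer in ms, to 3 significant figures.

0.389 ms

L = 4000 × 8 = 32000 bits.
Transmission delay = L/R = 32000 / 138000000 = 0.231884 ms.
Propagation delay = d/s = 47000 m / 300000000 m/s = 0.156667 ms.
Total = 0.389 ms.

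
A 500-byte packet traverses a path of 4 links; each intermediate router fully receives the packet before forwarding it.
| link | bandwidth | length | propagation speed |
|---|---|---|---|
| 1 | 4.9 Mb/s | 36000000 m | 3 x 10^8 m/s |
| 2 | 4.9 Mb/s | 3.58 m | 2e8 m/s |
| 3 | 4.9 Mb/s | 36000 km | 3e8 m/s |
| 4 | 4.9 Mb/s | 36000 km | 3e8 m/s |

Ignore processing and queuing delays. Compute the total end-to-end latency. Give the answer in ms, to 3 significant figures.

363 ms

L = 500 × 8 = 4000 bits.
Transmission delay per hop = L/R = 4000/4900000 = 0.816327 ms; 4 hops → 3.26531 ms.
Propagation delays (d/s per hop): 120, 1.79e-05, 120, 120 ms; sum = 360 ms.
End-to-end = 363 ms.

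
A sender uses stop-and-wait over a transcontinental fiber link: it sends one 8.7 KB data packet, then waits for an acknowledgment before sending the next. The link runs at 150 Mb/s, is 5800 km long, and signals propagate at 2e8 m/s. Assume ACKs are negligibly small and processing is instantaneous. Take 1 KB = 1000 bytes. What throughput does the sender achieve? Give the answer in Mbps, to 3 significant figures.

1.19 Mbps

t_tx = L/R = 69600/150000000 = 0.000464 s.
t_prop = 5800000/200000000 = 0.029 s; RTT = 0.058 s.
Cycle = t_tx + RTT = 0.058464 s.
Throughput = L / cycle = 69600 / 0.058464 = 1.19 Mbps.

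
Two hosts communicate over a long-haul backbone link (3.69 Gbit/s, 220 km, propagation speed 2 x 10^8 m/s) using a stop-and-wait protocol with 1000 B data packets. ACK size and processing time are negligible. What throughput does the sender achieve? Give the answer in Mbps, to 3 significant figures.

t_tx = L/R = 8000/3690000000 = 2.16802e-06 s.
t_prop = 220000/200000000 = 0.0011 s; RTT = 0.0022 s.
Cycle = t_tx + RTT = 0.00220217 s.
Throughput = L / cycle = 8000 / 0.00220217 = 3.63 Mbps.

3.63 Mbps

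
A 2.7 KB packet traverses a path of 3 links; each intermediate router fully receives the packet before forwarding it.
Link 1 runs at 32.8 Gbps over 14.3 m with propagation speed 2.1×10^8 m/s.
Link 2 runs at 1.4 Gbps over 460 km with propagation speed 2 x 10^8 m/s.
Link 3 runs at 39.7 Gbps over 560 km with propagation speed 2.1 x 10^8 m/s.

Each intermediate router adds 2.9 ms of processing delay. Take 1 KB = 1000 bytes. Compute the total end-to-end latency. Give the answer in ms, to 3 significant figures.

10.8 ms

L = 21600 bits.
Transmission delays (L/R per hop): 0.000658537, 0.0154286, 0.000544081 ms; sum = 0.0166312 ms.
Propagation delays (d/s per hop): 6.80952e-05, 2.3, 2.66667 ms; sum = 4.96673 ms.
Processing at 2 router(s): 2 × 2.9 ms = 5.8 ms.
End-to-end = 10.8 ms.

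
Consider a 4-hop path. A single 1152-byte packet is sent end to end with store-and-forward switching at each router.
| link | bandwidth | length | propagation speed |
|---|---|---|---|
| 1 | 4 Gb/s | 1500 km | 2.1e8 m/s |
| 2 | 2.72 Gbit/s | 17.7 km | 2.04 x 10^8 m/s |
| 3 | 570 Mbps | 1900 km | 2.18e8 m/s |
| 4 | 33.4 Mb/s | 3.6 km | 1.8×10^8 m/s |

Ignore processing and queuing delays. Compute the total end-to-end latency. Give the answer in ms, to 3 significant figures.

L = 1152 × 8 = 9216 bits.
Transmission delays (L/R per hop): 0.002304, 0.00338824, 0.0161684, 0.275928 ms; sum = 0.297789 ms.
Propagation delays (d/s per hop): 7.14286, 0.0867647, 8.7156, 0.02 ms; sum = 15.9652 ms.
End-to-end = 16.3 ms.

16.3 ms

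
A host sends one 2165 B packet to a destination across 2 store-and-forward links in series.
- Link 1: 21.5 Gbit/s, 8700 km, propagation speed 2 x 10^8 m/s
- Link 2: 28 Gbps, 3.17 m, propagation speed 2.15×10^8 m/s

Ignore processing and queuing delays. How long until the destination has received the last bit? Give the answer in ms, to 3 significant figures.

L = 2165 × 8 = 17320 bits.
Transmission delays (L/R per hop): 0.000805581, 0.000618571 ms; sum = 0.00142415 ms.
Propagation delays (d/s per hop): 43.5, 1.47442e-05 ms; sum = 43.5 ms.
End-to-end = 43.5 ms.

43.5 ms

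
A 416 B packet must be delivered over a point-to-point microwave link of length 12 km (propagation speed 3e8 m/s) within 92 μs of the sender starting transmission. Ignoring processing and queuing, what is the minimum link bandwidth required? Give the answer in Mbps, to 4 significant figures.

64.00 Mbps

L = 3328 bits.
Propagation delay = 12000 / 300000000 = 40 μs.
Transmission budget = 92 − 40 = 52 μs.
R ≥ L / t_tx = 3328 bits / 5.2e-05 s = 64.00 Mbps.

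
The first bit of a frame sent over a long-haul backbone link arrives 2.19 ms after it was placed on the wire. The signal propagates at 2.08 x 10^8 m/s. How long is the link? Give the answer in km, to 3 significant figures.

d = s × t_prop = 208000000 × 0.00219 = 456 km.

456 km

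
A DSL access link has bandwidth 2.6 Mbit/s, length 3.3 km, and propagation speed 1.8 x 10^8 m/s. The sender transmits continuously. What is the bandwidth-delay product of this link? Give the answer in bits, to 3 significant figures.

47.7 bits

Propagation delay = 3300 / 180000000 = 1.83333e-05 s.
BDP = R × t_prop = 2600000 × 1.83333e-05 = 47.6667 bits.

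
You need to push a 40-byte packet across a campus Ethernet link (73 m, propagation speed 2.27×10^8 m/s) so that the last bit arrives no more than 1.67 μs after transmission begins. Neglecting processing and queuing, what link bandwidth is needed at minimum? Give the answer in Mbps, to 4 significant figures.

L = 320 bits.
Propagation delay = 73 / 227000000 = 0.321586 μs.
Transmission budget = 1.67 − 0.321586 = 1.34841 μs.
R ≥ L / t_tx = 320 bits / 1.34841e-06 s = 237.3 Mbps.

237.3 Mbps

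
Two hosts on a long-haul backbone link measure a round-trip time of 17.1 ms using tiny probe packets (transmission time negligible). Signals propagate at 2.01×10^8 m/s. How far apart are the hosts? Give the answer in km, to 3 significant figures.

One-way propagation = RTT/2 = 8.55 ms.
d = s × t = 2.01e+08 × 0.00855 = 1720 km.

1720 km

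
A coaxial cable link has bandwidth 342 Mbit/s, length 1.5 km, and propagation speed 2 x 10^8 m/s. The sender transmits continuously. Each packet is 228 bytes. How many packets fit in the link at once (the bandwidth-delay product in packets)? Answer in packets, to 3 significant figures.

1.41 packets

Propagation delay = 1500 / 200000000 = 7.5e-06 s.
BDP = R × t_prop = 342000000 × 7.5e-06 = 2565 bits.
In packets of 1824 bits: 1.41 packets.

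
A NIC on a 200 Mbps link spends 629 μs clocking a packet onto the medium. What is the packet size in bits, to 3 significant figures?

126000 bits

L = R × t_tx = 200000000 b/s × 0.000629 s = 125800 bits.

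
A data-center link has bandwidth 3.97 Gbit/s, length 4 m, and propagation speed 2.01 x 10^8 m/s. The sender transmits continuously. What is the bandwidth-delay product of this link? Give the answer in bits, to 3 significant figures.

Propagation delay = 4 / 2.01e+08 = 1.99005e-08 s.
BDP = R × t_prop = 3970000000 × 1.99005e-08 = 79.005 bits.

79.0 bits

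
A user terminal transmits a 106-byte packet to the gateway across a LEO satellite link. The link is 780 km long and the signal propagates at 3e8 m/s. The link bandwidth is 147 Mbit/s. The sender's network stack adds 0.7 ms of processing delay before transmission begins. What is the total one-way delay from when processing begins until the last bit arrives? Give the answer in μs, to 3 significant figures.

L = 106 × 8 = 848 bits.
Transmission delay = L/R = 848 / 147000000 = 5.76871 μs.
Propagation delay = d/s = 780000 m / 300000000 m/s = 2600 μs.
Plus processing delay 0.7 ms = 700 μs.
Total = 3310 μs.

3310 μs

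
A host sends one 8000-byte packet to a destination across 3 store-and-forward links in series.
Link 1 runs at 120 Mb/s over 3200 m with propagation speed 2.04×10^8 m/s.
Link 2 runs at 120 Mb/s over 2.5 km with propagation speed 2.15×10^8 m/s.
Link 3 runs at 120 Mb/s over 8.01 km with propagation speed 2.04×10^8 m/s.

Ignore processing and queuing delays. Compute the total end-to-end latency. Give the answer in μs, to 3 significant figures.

1670 μs

L = 8000 × 8 = 64000 bits.
Transmission delay per hop = L/R = 64000/120000000 = 533.333 μs; 3 hops → 1600 μs.
Propagation delays (d/s per hop): 15.6863, 11.6279, 39.2647 μs; sum = 66.5789 μs.
End-to-end = 1670 μs.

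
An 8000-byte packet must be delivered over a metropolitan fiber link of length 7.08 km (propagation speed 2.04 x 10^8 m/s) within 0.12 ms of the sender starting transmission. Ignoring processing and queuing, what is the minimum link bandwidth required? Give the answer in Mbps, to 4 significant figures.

750.3 Mbps

L = 64000 bits.
Propagation delay = 7080 / 204000000 = 0.0347059 ms.
Transmission budget = 0.12 − 0.0347059 = 0.0852941 ms.
R ≥ L / t_tx = 64000 bits / 8.52941e-05 s = 750.3 Mbps.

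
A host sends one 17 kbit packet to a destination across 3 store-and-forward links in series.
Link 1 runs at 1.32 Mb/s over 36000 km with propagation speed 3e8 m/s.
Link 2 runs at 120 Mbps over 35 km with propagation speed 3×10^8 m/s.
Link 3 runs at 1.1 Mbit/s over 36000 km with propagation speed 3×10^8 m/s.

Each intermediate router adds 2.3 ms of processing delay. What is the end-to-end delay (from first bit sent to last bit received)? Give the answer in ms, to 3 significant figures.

L = 17000 bits.
Transmission delays (L/R per hop): 12.8788, 0.141667, 15.4545 ms; sum = 28.475 ms.
Propagation delays (d/s per hop): 120, 0.116667, 120 ms; sum = 240.117 ms.
Processing at 2 router(s): 2 × 2.3 ms = 4.6 ms.
End-to-end = 273 ms.

273 ms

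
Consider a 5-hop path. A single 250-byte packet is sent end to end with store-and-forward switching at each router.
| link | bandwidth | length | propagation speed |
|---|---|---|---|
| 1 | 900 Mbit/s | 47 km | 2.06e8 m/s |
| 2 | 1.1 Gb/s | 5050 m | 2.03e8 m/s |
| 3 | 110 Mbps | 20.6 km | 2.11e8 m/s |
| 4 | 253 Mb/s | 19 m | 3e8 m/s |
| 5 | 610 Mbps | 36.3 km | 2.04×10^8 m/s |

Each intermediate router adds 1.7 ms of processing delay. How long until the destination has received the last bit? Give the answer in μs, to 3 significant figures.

L = 250 × 8 = 2000 bits.
Transmission delays (L/R per hop): 2.22222, 1.81818, 18.1818, 7.90514, 3.27869 μs; sum = 33.406 μs.
Propagation delays (d/s per hop): 228.155, 24.8768, 97.6303, 0.0633333, 177.941 μs; sum = 528.667 μs.
Processing at 4 router(s): 4 × 1.7 ms = 6800 μs.
End-to-end = 7360 μs.

7360 μs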